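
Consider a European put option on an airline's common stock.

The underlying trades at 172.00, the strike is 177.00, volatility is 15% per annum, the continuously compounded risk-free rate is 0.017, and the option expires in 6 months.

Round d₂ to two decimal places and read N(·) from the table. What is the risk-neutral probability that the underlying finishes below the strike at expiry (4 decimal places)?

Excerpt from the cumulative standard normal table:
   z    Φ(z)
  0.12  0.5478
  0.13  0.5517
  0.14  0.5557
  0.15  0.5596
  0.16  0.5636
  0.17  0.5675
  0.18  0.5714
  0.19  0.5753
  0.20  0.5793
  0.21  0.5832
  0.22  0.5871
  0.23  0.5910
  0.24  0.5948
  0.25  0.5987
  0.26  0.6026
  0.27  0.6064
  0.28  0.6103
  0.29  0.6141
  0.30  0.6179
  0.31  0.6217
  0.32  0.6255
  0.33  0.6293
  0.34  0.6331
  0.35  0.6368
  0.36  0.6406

T = 0.5;  σ√T = 0.1061
ln(S/K) + (r + σ²/2)T = ln(172/177) + (0.017 + 0.15²/2)·0.5 = -0.0287 + 0.0141 = -0.0145
d₁ = -0.0145 / 0.1061 = -0.1370 which rounds to -0.14
d₂ = d₁ − σ√T = -0.1370 − 0.1061 = -0.2431 which rounds to -0.24
Risk-neutral Pr[S_T < K] = N(−d₂) = N(0.24) = 0.5948

0.5948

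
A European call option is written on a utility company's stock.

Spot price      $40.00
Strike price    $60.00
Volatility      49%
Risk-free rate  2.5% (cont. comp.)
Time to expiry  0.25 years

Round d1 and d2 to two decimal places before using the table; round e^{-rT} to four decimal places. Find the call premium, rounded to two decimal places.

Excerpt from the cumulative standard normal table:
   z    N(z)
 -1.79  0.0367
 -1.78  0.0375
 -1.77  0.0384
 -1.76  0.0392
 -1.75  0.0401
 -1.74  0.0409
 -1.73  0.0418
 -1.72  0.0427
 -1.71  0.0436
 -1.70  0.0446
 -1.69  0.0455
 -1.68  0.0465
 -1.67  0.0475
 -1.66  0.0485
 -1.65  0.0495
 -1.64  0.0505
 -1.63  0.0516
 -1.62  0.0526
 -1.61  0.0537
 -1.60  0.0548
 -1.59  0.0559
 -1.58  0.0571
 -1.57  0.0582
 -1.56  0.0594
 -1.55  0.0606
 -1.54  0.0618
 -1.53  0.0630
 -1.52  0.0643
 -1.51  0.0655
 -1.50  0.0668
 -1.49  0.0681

σ√T = 0.49 × 0.5000 = 0.2450
d₁ = [ln(40/60) + (0.025 + 0.49²/2)·0.25] / 0.2450 = [-0.4055 + 0.0363] / 0.2450 = -1.5069 which rounds to -1.51
d₂ = d₁ − σ√T = -1.5069 − 0.2450 = -1.7519 which rounds to -1.75
e^(−rT) = e^(−0.025·0.25) = 0.9938
C = 40·N(-1.51) − 60·0.9938·N(-1.75) = 40·0.0655 − 60·0.9938·0.0401 = 2.6200 − 2.3911 = 0.2289

$0.23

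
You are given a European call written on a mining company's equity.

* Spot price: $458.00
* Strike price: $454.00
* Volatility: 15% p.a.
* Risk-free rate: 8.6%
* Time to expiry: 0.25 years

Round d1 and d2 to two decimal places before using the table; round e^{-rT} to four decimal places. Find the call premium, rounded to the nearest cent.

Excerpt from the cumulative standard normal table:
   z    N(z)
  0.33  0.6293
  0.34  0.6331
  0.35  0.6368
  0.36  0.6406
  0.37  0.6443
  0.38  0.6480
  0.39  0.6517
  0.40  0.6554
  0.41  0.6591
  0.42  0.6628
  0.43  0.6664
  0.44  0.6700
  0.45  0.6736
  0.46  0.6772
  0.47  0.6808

σ√T = 0.15 × 0.5000 = 0.0750
d₁ = [ln(458/454) + (0.086 + 0.15²/2)·0.25] / 0.0750 = [0.0088 + 0.0243] / 0.0750 = 0.4411 → 0.44
d₂ = d₁ − σ√T = 0.4411 − 0.0750 = 0.3661 → 0.37
e^(−rT) = e^(−0.086·0.25) = 0.9787
N(d₁) = N(0.44) = 0.6700;  N(d₂) = N(0.37) = 0.6443
C = 458·0.6700 − 454·0.9787·0.6443 = 306.8600 − 286.2817 = 20.5783

$20.58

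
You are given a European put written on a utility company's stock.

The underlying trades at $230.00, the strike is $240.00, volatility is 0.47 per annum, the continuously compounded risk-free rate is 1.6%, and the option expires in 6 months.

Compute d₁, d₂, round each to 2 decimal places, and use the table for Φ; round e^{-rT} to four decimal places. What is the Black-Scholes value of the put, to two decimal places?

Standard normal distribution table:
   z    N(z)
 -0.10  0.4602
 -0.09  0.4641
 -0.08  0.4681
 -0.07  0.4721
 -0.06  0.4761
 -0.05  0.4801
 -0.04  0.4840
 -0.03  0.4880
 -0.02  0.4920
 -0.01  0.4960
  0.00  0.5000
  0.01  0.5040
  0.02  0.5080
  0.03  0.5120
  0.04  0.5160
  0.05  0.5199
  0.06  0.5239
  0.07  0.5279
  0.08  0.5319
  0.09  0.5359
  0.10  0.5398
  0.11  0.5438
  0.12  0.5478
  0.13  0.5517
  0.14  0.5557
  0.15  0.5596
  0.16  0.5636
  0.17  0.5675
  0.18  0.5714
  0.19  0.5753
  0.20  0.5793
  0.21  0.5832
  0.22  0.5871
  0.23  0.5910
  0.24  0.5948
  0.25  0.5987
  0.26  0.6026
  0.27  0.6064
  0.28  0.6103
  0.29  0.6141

$34.87

T = 0.5;  σ√T = 0.3323
ln(S/K) + (r + σ²/2)T = ln(230/240) + (0.016 + 0.47²/2)·0.5 = -0.0426 + 0.0632 = 0.0207
d₁ = 0.0207 / 0.3323 = 0.0622 which rounds to 0.06
d₂ = d₁ − σ√T = 0.0622 − 0.3323 = -0.2702 which rounds to -0.27
exp(−rT) = exp(−0.016·0.5) = 0.9920
N(−d₂) = N(0.27) = 0.6064;  N(−d₁) = N(-0.06) = 0.4761
P = 240·0.9920·0.6064 − 230·0.4761 = 144.3717 − 109.5030 = 34.8687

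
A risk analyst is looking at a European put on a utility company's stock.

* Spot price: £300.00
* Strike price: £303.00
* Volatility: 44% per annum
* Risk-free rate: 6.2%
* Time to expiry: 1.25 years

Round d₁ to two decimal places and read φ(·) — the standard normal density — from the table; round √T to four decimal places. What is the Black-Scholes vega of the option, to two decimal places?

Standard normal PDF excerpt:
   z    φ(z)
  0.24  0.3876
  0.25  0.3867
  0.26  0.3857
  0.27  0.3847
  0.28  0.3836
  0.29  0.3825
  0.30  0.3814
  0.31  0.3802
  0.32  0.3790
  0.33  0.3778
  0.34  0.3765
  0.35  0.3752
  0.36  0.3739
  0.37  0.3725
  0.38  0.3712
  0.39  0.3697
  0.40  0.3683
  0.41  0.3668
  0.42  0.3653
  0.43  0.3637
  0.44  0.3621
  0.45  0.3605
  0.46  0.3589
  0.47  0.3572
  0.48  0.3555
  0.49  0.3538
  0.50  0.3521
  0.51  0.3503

σ√T = 0.44 × 1.1180 = 0.4919
d₁ = [ln(300/303) + (0.062 + ½·0.44²)·1.25] / (σ√T) = (-0.0100 + 0.1985) / 0.4919 = 0.3833 ⇒ 0.38
√T = √1.25 = 1.1180
φ(d₁) = φ(0.38) = 0.3712
vega = S·φ(d₁)·√T = 300·0.3712·1.1180 = 124.5005

124.50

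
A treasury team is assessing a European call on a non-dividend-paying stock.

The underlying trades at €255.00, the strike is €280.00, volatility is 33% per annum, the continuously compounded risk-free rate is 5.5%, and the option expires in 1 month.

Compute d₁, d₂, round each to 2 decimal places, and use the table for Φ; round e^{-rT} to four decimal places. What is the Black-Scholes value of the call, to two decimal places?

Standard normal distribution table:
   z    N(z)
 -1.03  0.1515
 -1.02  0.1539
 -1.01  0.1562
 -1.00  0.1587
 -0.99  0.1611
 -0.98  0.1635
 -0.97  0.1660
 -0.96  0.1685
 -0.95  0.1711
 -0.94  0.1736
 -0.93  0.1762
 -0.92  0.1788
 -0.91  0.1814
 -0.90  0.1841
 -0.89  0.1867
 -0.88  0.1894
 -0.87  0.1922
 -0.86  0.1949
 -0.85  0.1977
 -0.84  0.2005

σ√T = 0.33 × 0.2887 = 0.0953
ln(S/K) + (r + σ²/2)T = ln(255/280) + (0.055 + 0.33²/2)·0.08333 = -0.0935 + 0.0091 = -0.0844
d₁ = -0.0844 / 0.0953 = -0.8860 ≈ -0.89
d₂ = d₁ − σ√T = -0.8860 − 0.0953 = -0.9813 ≈ -0.98
e^(−rT) = e^(−0.055·0.08333) = 0.9954
N(d₁) = N(-0.89) = 0.1867;  N(d₂) = N(-0.98) = 0.1635
C = 255·0.1867 − 280·0.9954·0.1635 = 47.6085 − 45.5694 = 2.0391

€2.04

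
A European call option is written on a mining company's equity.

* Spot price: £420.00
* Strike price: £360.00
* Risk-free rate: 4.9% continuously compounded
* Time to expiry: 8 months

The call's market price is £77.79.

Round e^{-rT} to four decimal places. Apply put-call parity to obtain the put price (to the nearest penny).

exp(−rT) = exp(−0.049·0.6667) = 0.9679
Put-call parity: C − P = S − K·e^(−rT) = 420 − 360·0.9679 = 420 − 348.4440 = 71.5560
P = C − (C − P) = 77.79 − (71.5560) = 6.2340

£6.23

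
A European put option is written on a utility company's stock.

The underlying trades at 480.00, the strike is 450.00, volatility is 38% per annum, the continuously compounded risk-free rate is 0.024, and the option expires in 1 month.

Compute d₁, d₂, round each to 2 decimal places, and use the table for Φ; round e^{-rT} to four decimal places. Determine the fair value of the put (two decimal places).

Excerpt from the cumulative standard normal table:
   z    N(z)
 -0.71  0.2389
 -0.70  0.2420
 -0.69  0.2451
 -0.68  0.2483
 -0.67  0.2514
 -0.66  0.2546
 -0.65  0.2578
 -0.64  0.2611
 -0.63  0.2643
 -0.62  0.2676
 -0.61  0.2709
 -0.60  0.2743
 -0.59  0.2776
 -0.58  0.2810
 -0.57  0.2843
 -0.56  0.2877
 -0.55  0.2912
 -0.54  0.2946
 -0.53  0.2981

σ√T = 0.38·√0.08333 = 0.1097
d₁ = [ln(480/450) + (0.024 + ½·0.38²)·0.08333] / (σ√T) = (0.0645 + 0.0080) / 0.1097 = 0.6614 ≈ 0.66
d₂ = 0.6614 − 0.1097 = 0.5517 ≈ 0.55
exp(−rT) = exp(−0.024·0.08333) = 0.9980
N(−d₂) = N(-0.55) = 0.2912;  N(−d₁) = N(-0.66) = 0.2546
P = 450·0.9980·0.2912 − 480·0.2546 = 130.7779 − 122.2080 = 8.5699

8.57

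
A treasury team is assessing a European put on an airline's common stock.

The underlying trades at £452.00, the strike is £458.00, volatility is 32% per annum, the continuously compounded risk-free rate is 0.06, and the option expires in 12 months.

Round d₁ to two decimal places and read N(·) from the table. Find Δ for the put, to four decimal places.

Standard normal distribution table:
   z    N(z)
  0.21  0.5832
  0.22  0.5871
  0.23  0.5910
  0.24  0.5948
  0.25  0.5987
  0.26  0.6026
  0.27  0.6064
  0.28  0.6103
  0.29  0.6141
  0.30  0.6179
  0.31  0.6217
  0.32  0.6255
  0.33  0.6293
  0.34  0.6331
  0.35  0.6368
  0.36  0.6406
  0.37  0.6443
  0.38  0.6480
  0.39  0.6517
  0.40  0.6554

σ√T = 0.32·√1 = 0.3200
d₁ = [ln(452/458) + (0.06 + 0.32²/2)·1] / 0.3200 = [-0.0132 + 0.1112] / 0.3200 = 0.3063 → 0.31
N(d₁) = N(0.31) = 0.6217
Δ_put = N(d₁) − 1 = 0.6217 − 1 = -0.3783

-0.3783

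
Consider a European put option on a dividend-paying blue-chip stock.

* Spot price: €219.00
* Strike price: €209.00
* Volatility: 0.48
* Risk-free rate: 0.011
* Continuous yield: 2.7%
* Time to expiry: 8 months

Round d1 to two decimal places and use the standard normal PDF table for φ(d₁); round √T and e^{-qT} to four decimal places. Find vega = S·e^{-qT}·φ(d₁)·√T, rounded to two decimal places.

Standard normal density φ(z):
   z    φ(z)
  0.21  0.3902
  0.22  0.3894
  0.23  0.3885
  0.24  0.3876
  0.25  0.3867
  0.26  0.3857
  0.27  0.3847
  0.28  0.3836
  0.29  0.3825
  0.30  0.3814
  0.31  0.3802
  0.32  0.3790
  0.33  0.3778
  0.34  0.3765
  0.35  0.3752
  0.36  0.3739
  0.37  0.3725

67.18

σ√T = 0.48·√0.6667 = 0.3919
d₁ = [ln(219/209) + (0.011 − 0.027 + 0.48²/2)·0.6667] / 0.3919 = [0.0467 + 0.0661] / 0.3919 = 0.2880 ⇒ 0.29
√T = √0.6667 = 0.8165
φ(d₁) = φ(0.29) = 0.3825
exp(−qT) = exp(−0.027·0.6667) = 0.9822
vega = S·exp(−qT)·φ(d₁)·√T = 219·0.9822·0.3825·0.8165 = 67.1787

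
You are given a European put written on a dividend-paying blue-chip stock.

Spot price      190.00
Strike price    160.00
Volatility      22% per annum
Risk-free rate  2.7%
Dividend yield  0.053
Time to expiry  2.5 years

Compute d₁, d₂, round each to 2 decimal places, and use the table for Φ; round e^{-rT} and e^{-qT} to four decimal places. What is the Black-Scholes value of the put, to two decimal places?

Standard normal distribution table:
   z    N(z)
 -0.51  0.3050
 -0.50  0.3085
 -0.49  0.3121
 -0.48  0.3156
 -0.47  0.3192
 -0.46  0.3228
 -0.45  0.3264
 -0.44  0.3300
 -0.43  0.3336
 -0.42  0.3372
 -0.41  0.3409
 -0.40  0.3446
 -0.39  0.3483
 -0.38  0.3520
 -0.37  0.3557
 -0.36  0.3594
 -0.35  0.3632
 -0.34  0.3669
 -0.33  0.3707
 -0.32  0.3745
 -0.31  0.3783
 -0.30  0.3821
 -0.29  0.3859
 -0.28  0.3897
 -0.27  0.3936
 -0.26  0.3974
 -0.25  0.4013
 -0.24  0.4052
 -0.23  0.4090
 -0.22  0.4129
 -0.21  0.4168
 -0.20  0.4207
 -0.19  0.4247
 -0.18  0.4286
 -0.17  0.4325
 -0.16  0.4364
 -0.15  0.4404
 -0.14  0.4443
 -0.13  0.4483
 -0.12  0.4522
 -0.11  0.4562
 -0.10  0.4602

14.52

σ√T = 0.22·√2.5 = 0.3479
ln(S/K) + (r − q + σ²/2)T = ln(190/160) + (0.027 − 0.053 + 0.22²/2)·2.5 = 0.1719 − 0.0045 = 0.1674
d₁ = 0.1674 / 0.3479 = 0.4811 ≈ 0.48
d₂ = d₁ − σ√T = 0.4811 − 0.3479 = 0.1332 ≈ 0.13
e^(−qT) = e^(−0.053·2.5) = 0.8759;  e^(−rT) = e^(−0.027·2.5) = 0.9347
N(−d₂) = N(-0.13) = 0.4483;  N(−d₁) = N(-0.48) = 0.3156
P = 160·0.9347·0.4483 − 190·0.8759·0.3156 = 67.0442 − 52.5225 = 14.5217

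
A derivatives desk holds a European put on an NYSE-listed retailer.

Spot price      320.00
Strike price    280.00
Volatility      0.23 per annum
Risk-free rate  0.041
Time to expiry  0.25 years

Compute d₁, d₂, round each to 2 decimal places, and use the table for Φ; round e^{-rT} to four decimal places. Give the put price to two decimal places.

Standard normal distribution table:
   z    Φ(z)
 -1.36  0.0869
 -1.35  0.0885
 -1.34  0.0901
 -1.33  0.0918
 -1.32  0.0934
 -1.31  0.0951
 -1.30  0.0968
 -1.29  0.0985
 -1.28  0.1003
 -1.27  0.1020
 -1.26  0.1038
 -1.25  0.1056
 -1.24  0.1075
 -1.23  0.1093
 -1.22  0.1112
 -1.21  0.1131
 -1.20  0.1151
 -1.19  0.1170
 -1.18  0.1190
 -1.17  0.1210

σ√T = 0.23·√0.25 = 0.1150
d₁ = [ln(320/280) + (0.041 + ½·0.23²)·0.25] / (σ√T) = (0.1335 + 0.0169) / 0.1150 = 1.3078 → 1.31
d₂ = 1.3078 − 0.1150 = 1.1928 → 1.19
exp(−rT) = exp(−0.041·0.25) = 0.9898
P = 280·0.9898·N(-1.19) − 320·N(-1.31) = 280·0.9898·0.1170 − 320·0.0951 = 32.4258 − 30.4320 = 1.9938

1.99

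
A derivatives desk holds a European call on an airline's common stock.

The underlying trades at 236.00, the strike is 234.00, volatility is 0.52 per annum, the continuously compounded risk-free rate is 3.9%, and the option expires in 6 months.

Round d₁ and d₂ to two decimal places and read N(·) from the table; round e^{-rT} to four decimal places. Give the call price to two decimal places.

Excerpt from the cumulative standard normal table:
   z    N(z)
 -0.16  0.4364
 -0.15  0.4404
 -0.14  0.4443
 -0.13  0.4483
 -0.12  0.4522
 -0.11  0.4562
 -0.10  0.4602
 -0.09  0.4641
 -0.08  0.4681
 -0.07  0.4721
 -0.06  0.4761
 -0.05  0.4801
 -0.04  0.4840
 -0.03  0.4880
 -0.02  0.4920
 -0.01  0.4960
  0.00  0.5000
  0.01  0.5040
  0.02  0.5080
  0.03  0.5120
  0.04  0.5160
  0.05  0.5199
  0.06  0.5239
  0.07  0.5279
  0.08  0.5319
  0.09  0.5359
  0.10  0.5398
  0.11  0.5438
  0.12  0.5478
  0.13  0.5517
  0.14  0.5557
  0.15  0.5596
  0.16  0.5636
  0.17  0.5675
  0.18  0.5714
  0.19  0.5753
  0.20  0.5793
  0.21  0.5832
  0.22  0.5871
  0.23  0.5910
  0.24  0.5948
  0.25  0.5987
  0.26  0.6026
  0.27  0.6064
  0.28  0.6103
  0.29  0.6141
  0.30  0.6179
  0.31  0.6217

37.52

σ√T = 0.52 × 0.7071 = 0.3677
ln(S/K) + (r + σ²/2)T = ln(236/234) + (0.039 + 0.52²/2)·0.5 = 0.0085 + 0.0871 = 0.0956
d₁ = 0.0956 / 0.3677 = 0.2600 ≈ 0.26
d₂ = d₁ − σ√T = 0.2600 − 0.3677 = -0.1077 ≈ -0.11
e^(−rT) = e^(−0.039·0.5) = 0.9807
N(d₁) = N(0.26) = 0.6026;  N(d₂) = N(-0.11) = 0.4562
C = 236·0.6026 − 234·0.9807·0.4562 = 142.2136 − 104.6905 = 37.5231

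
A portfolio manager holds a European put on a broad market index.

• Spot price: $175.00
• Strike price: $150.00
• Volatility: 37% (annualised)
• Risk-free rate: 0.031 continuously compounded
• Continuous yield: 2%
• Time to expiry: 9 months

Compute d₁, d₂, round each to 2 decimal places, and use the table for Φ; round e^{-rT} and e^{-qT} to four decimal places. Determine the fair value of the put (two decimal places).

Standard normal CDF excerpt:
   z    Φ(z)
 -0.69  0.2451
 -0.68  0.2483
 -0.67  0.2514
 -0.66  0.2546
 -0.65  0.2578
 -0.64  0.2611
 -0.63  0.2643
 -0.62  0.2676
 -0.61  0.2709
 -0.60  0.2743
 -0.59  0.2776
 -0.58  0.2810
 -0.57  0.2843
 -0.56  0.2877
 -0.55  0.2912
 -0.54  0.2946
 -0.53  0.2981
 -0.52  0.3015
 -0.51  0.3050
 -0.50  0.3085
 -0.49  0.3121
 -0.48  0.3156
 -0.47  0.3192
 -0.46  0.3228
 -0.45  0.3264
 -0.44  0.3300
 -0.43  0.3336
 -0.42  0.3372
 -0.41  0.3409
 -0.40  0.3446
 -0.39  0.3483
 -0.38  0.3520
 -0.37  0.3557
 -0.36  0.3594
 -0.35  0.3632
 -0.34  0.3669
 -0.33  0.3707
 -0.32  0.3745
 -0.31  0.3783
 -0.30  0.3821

σ√T = 0.37 × 0.8660 = 0.3204
ln(S/K) + (r − q + σ²/2)T = ln(175/150) + (0.031 − 0.02 + 0.37²/2)·0.75 = 0.1542 + 0.0596 = 0.2137
d₁ = 0.2137 / 0.3204 = 0.6670 which rounds to 0.67
d₂ = d₁ − σ√T = 0.6670 − 0.3204 = 0.3466 which rounds to 0.35
e^(−qT) = e^(−0.02·0.75) = 0.9851;  e^(−rT) = e^(−0.031·0.75) = 0.9770
P = 150·0.9770·N(-0.35) − 175·0.9851·N(-0.67) = 150·0.9770·0.3632 − 175·0.9851·0.2514 = 53.2270 − 43.3395 = 9.8875

$9.89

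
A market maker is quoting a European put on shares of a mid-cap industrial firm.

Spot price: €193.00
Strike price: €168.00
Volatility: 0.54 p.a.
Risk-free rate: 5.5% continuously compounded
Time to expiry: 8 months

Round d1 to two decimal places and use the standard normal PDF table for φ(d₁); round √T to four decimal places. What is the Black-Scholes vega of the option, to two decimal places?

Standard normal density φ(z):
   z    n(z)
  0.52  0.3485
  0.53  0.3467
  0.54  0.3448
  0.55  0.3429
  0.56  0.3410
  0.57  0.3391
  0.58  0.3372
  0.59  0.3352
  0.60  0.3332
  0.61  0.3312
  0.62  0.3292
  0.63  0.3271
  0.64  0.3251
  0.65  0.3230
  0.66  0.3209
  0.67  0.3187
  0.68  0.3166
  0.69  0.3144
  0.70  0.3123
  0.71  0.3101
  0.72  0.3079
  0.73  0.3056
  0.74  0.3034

T = 0.6667;  σ√T = 0.4409
d₁ = [ln(193/168) + (0.055 + ½·0.54²)·0.6667] / (σ√T) = (0.1387 + 0.1339) / 0.4409 = 0.6183 ⇒ 0.62
√T = √0.6667 = 0.8165
φ(d₁) = φ(0.62) = 0.3292
vega = S·φ(d₁)·√T = 193·0.3292·0.8165 = 51.8768
(Vega is the same for a European call and put with the same parameters.)

51.88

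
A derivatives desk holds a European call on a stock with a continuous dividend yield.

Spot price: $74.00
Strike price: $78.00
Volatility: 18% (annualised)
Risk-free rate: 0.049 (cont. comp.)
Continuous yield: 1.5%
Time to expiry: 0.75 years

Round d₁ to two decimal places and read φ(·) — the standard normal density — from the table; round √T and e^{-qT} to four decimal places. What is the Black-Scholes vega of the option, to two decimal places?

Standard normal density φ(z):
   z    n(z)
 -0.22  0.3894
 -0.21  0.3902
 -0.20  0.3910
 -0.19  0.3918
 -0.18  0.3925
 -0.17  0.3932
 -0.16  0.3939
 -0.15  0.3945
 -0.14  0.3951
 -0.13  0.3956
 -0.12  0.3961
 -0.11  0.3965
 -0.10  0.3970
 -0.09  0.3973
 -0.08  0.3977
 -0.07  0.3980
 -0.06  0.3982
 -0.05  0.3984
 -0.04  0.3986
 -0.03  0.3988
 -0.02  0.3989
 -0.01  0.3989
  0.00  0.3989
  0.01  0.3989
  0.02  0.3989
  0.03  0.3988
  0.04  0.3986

25.16

T = 0.75;  σ√T = 0.1559
d₁ = [ln(74/78) + (0.049 − 0.015 + 0.18²/2)·0.75] / 0.1559 = [-0.0526 + 0.0377] / 0.1559 = -0.0962 ≈ -0.10
√T = √0.75 = 0.8660
φ(d₁) = φ(-0.10) = 0.3970
exp(−qT) = exp(−0.015·0.75) = 0.9888
vega = S·exp(−qT)·φ(d₁)·√T = 74·0.9888·0.3970·0.8660 = 25.1564
(The put has the same vega.)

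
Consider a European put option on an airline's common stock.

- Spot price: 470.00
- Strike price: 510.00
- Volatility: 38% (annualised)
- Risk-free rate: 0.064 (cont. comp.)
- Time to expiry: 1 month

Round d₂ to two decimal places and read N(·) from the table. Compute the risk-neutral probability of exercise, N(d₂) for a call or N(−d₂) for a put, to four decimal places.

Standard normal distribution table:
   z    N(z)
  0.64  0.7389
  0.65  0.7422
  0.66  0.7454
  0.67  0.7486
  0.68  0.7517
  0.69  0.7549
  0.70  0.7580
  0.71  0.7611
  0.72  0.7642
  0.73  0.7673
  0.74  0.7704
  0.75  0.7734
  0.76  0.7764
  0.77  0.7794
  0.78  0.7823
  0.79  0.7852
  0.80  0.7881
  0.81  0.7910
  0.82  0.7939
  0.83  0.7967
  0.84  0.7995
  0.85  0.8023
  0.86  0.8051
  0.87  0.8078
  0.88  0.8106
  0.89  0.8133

0.7734

σ√T = 0.38 × 0.2887 = 0.1097
d₁ = [ln(470/510) + (0.064 + ½·0.38²)·0.08333] / (σ√T) = (-0.0817 + 0.0113) / 0.1097 = -0.6411 ≈ -0.64
d₂ = -0.6411 − 0.1097 = -0.7508 ≈ -0.75
Pr(exercise) under Q = N(−d₂) = N(0.75) = 0.7734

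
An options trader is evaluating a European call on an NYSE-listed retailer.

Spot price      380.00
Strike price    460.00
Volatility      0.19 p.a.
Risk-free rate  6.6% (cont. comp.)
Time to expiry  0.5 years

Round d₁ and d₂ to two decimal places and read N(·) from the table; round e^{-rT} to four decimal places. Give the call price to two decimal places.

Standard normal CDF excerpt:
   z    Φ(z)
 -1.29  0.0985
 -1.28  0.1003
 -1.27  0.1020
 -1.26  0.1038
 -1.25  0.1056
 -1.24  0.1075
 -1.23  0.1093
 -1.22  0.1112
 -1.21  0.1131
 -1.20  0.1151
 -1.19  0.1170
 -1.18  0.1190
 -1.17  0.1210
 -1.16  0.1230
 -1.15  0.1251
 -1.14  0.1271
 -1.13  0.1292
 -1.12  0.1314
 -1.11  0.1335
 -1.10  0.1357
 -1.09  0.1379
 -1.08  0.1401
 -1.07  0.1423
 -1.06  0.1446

σ√T = 0.19 × 0.7071 = 0.1344
ln(S/K) + (r + σ²/2)T = ln(380/460) + (0.066 + 0.19²/2)·0.5 = -0.1911 + 0.0420 = -0.1490
d₁ = -0.1490 / 0.1344 = -1.1093 → -1.11
d₂ = d₁ − σ√T = -1.1093 − 0.1344 = -1.2436 → -1.24
exp(−rT) = exp(−0.066·0.5) = 0.9675
N(d₁) = N(-1.11) = 0.1335;  N(d₂) = N(-1.24) = 0.1075
C = 380·0.1335 − 460·0.9675·0.1075 = 50.7300 − 47.8429 = 2.8871

2.89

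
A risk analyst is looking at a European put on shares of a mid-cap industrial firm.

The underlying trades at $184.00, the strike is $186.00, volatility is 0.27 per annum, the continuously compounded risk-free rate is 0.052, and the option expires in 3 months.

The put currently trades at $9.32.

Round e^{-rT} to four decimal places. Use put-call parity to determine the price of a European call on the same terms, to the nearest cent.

$9.72

e^(−rT) = e^(−0.052·0.25) = 0.9871
Put-call parity: C − P = S − K·e^(−rT) = 184 − 186·0.9871 = 184 − 183.6006 = 0.3994
C = P + (C − P) = 9.32 + (0.3994) = 9.7194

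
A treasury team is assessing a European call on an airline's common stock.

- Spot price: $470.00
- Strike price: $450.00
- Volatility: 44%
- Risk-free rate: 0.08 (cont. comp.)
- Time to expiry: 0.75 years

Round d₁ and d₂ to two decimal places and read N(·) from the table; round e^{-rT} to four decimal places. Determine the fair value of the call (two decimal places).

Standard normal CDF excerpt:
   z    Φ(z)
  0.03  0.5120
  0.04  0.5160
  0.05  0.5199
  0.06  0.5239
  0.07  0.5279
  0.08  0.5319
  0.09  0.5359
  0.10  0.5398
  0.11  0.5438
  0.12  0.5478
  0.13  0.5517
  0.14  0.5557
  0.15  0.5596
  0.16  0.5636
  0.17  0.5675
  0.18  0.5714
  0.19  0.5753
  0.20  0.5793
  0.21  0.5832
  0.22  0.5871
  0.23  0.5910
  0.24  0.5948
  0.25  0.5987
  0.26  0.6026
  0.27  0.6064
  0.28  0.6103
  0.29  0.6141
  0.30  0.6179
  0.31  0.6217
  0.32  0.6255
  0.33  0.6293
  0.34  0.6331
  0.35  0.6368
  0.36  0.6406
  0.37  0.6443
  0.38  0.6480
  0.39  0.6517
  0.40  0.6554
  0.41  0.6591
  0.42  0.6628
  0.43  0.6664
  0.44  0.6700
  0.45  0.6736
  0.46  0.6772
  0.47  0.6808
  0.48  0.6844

$92.86

σ√T = 0.44 × 0.8660 = 0.3811
d₁ = [ln(470/450) + (0.08 + 0.44²/2)·0.75] / 0.3811 = [0.0435 + 0.1326] / 0.3811 = 0.4621 which rounds to 0.46
d₂ = d₁ − σ√T = 0.4621 − 0.3811 = 0.0811 which rounds to 0.08
e^(−rT) = e^(−0.08·0.75) = 0.9418
N(d₁) = N(0.46) = 0.6772;  N(d₂) = N(0.08) = 0.5319
C = 470·0.6772 − 450·0.9418·0.5319 = 318.2840 − 225.4245 = 92.8595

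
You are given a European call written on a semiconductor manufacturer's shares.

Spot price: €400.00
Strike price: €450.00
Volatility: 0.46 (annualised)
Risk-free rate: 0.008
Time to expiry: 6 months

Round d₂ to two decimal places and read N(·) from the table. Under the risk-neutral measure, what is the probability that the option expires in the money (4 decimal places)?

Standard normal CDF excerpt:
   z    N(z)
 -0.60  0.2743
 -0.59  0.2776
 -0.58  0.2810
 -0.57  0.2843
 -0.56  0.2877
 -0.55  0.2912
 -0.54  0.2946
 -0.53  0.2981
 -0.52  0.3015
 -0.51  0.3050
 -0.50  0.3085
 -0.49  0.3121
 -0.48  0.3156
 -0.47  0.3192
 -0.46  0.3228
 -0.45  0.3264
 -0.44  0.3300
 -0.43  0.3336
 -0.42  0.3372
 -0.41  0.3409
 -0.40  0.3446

0.3050

σ√T = 0.46·√0.5 = 0.3253
d₁ = [ln(400/450) + (0.008 + 0.46²/2)·0.5] / 0.3253 = [-0.1178 + 0.0569] / 0.3253 = -0.1872 ⇒ -0.19
d₂ = d₁ − σ√T = -0.1872 − 0.3253 = -0.5124 ⇒ -0.51
Pr(exercise) under Q = N(d₂) = 0.3050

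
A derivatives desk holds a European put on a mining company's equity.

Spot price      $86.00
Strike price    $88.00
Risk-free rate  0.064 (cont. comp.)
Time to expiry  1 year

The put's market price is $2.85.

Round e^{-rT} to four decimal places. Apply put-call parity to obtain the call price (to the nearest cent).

exp(−rT) = exp(−0.064·1) = 0.9380
Put-call parity: C − P = S − K·e^(−rT) = 86 − 88·0.9380 = 86 − 82.5440 = 3.4560
C = P + (C − P) = 2.85 + (3.4560) = 6.3060

$6.31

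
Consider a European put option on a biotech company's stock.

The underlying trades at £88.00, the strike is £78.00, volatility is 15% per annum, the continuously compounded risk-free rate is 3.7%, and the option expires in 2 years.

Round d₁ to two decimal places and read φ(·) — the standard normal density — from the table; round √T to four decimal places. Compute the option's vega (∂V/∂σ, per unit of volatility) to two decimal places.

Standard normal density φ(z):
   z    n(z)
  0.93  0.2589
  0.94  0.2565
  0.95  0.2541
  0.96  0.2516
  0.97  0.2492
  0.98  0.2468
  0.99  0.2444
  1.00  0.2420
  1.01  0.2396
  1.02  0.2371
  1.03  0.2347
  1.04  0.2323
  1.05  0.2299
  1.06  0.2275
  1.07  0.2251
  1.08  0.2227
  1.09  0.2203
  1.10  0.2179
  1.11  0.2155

29.51

σ√T = 0.15 × 1.4142 = 0.2121
d₁ = [ln(88/78) + (0.037 + 0.15²/2)·2] / 0.2121 = [0.1206 + 0.0965] / 0.2121 = 1.0236 which rounds to 1.02
√T = √2 = 1.4142
φ(d₁) = φ(1.02) = 0.2371
vega = S·φ(d₁)·√T = 88·0.2371·1.4142 = 29.5070
(Vega is the same for a European call and put with the same parameters.)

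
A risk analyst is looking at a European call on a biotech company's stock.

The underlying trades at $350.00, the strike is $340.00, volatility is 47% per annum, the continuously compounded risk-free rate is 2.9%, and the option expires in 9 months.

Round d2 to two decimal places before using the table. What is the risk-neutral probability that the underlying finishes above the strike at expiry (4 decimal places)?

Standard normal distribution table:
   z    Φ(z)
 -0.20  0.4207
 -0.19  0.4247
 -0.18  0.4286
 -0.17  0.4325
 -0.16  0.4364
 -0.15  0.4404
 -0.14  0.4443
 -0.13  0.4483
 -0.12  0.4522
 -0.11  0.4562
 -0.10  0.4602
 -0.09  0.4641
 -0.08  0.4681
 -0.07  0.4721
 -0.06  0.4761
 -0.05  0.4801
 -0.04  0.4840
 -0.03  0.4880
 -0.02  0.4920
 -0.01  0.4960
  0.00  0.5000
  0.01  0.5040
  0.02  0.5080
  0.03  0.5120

T = 0.75;  σ√T = 0.4070
d₁ = [ln(350/340) + (0.029 + 0.47²/2)·0.75] / 0.4070 = [0.0290 + 0.1046] / 0.4070 = 0.3282 ≈ 0.33
d₂ = d₁ − σ√T = 0.3282 − 0.4070 = -0.0789 ≈ -0.08
Risk-neutral Pr[S_T > K] = N(d₂) = N(-0.08) = 0.4681

0.4681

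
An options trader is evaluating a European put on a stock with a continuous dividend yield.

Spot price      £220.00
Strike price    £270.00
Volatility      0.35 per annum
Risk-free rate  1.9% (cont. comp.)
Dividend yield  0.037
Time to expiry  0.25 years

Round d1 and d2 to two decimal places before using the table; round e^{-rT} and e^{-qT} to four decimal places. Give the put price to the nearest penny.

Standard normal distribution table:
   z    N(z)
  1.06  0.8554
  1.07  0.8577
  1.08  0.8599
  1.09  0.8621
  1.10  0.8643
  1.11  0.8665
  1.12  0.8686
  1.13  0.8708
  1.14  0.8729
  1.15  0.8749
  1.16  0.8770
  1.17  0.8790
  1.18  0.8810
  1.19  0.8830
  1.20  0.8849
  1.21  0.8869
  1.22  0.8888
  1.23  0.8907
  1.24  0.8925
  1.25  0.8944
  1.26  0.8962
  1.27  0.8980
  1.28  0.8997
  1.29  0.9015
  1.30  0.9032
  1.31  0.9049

£52.90

σ√T = 0.35·√0.25 = 0.1750
d₁ = [ln(220/270) + (0.019 − 0.037 + 0.35²/2)·0.25] / 0.1750 = [-0.2048 + 0.0108] / 0.1750 = -1.1085 which rounds to -1.11
d₂ = d₁ − σ√T = -1.1085 − 0.1750 = -1.2835 which rounds to -1.28
e^(−qT) = e^(−0.037·0.25) = 0.9908;  e^(−rT) = e^(−0.019·0.25) = 0.9953
N(−d₂) = N(1.28) = 0.8997;  N(−d₁) = N(1.11) = 0.8665
P = 270·0.9953·0.8997 − 220·0.9908·0.8665 = 241.7773 − 188.8762 = 52.9011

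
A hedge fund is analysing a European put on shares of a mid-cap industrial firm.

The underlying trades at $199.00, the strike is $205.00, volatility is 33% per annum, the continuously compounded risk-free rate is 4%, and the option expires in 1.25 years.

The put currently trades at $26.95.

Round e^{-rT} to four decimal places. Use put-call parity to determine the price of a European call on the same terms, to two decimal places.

e^(−rT) = e^(−0.04·1.25) = 0.9512
Put-call parity: C − P = S − K·e^(−rT) = 199 − 205·0.9512 = 199 − 194.9960 = 4.0040
C = P + (C − P) = 26.95 + (4.0040) = 30.9540

$30.95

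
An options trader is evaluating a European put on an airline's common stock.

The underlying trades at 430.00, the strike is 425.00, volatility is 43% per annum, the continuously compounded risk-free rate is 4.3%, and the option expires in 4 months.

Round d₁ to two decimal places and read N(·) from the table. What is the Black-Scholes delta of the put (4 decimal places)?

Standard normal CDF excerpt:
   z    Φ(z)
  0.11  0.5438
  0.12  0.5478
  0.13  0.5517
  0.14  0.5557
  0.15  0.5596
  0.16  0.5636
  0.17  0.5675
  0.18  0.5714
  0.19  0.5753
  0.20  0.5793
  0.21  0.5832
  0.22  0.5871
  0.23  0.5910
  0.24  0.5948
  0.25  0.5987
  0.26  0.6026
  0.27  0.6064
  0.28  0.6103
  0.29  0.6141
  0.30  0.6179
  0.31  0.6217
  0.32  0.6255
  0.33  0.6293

-0.4090

σ√T = 0.43 × 0.5774 = 0.2483
d₁ = [ln(430/425) + (0.043 + ½·0.43²)·0.3333] / (σ√T) = (0.0117 + 0.0451) / 0.2483 = 0.2290 ≈ 0.23
N(d₁) = N(0.23) = 0.5910
Δ_put = N(d₁) − 1 = 0.5910 − 1 = -0.4090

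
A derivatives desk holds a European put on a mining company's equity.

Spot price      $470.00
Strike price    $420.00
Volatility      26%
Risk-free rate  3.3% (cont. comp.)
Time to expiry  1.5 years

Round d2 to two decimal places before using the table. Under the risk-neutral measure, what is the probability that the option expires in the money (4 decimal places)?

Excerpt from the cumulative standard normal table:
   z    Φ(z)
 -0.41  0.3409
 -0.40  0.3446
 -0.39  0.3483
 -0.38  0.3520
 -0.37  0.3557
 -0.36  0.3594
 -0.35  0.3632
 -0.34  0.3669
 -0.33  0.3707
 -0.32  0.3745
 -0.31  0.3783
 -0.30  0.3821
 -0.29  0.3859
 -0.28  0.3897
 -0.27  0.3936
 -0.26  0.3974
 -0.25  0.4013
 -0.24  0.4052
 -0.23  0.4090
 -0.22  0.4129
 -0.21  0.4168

0.3632

T = 1.5;  σ√T = 0.3184
ln(S/K) + (r + σ²/2)T = ln(470/420) + (0.033 + 0.26²/2)·1.5 = 0.1125 + 0.1002 = 0.2127
d₁ = 0.2127 / 0.3184 = 0.6679 ≈ 0.67
d₂ = d₁ − σ√T = 0.6679 − 0.3184 = 0.3495 ≈ 0.35
Risk-neutral Pr[S_T < K] = N(−d₂) = N(-0.35) = 0.3632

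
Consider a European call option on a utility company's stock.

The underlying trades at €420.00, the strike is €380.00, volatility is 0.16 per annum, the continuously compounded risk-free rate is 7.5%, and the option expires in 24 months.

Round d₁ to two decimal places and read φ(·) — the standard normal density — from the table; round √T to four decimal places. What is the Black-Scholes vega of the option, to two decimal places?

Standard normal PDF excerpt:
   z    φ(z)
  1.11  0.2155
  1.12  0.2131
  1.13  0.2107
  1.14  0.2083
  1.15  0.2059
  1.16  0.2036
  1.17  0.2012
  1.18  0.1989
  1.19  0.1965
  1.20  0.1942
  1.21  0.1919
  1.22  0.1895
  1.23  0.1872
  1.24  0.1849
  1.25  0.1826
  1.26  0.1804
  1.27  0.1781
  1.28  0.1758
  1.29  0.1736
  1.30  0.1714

σ√T = 0.16·√2 = 0.2263
d₁ = [ln(420/380) + (0.075 + 0.16²/2)·2] / 0.2263 = [0.1001 + 0.1756] / 0.2263 = 1.2184 which rounds to 1.22
√T = √2 = 1.4142
φ(d₁) = φ(1.22) = 0.1895
vega = S·φ(d₁)·√T = 420·0.1895·1.4142 = 112.5562

112.56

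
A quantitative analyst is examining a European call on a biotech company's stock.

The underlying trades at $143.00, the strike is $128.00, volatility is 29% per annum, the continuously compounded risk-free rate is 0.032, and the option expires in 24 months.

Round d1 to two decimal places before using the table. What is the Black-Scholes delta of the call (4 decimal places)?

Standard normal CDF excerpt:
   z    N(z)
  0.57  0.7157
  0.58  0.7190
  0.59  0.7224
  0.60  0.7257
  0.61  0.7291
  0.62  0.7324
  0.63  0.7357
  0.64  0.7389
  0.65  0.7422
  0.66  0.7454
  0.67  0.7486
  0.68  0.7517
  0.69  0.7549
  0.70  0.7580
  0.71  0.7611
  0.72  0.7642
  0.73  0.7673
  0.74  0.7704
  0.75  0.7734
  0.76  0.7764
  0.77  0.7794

0.7357

σ√T = 0.29 × 1.4142 = 0.4101
ln(S/K) + (r + σ²/2)T = ln(143/128) + (0.032 + 0.29²/2)·2 = 0.1108 + 0.1481 = 0.2589
d₁ = 0.2589 / 0.4101 = 0.6313 ≈ 0.63
N(d₁) = N(0.63) = 0.7357
Δ_call = N(d₁) = 0.7357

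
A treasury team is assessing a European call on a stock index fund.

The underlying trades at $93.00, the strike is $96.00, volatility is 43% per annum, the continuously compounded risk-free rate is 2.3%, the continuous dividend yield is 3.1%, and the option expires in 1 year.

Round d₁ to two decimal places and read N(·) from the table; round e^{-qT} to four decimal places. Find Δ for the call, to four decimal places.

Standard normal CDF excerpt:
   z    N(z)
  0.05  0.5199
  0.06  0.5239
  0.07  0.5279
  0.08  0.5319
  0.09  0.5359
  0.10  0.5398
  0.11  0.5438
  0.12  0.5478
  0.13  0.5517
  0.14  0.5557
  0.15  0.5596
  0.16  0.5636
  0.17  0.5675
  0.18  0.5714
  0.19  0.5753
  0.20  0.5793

σ√T = 0.43·√1 = 0.4300
ln(S/K) + (r − q + σ²/2)T = ln(93/96) + (0.023 − 0.031 + 0.43²/2)·1 = -0.0317 + 0.0844 = 0.0527
d₁ = 0.0527 / 0.4300 = 0.1226 ⇒ 0.12
N(d₁) = N(0.12) = 0.5478
Δ_call = exp(−qT)·N(d₁) = 0.9695·0.5478 = 0.5311

0.5311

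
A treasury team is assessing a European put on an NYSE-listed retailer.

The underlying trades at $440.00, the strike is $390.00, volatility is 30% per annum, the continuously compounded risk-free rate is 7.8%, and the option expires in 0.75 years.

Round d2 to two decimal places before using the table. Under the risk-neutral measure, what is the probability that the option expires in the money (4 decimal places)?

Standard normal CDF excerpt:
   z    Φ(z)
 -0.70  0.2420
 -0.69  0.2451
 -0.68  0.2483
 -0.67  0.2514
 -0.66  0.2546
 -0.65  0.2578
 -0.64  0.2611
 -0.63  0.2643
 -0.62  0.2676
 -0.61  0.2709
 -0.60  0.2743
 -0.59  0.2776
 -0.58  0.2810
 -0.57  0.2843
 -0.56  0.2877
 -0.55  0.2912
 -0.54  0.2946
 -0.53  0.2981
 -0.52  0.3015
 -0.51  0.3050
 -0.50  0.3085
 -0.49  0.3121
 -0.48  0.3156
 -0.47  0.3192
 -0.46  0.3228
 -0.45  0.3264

σ√T = 0.3 × 0.8660 = 0.2598
d₁ = [ln(440/390) + (0.078 + 0.3²/2)·0.75] / 0.2598 = [0.1206 + 0.0922] / 0.2598 = 0.8194 ≈ 0.82
d₂ = d₁ − σ√T = 0.8194 − 0.2598 = 0.5596 ≈ 0.56
Risk-neutral Pr[S_T < K] = N(−d₂) = N(-0.56) = 0.2877

0.2877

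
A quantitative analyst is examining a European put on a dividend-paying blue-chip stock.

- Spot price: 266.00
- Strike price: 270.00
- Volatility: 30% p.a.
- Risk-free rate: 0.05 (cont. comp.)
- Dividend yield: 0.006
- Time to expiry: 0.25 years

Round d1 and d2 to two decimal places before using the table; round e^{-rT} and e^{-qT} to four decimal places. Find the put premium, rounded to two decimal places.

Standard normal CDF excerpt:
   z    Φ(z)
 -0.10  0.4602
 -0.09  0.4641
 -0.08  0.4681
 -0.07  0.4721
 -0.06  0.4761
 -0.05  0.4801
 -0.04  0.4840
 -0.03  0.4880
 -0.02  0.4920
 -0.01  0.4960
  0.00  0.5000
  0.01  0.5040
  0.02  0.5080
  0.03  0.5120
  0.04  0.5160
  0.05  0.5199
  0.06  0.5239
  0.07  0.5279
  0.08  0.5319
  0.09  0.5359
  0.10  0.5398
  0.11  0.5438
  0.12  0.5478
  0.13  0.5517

16.42

T = 0.25;  σ√T = 0.1500
d₁ = [ln(266/270) + (0.05 − 0.006 + 0.3²/2)·0.25] / 0.1500 = [-0.0149 + 0.0222] / 0.1500 = 0.0488 which rounds to 0.05
d₂ = d₁ − σ√T = 0.0488 − 0.1500 = -0.1012 which rounds to -0.10
exp(−qT) = exp(−0.006·0.25) = 0.9985;  exp(−rT) = exp(−0.05·0.25) = 0.9876
P = 270·0.9876·N(0.10) − 266·0.9985·N(-0.05) = 270·0.9876·0.5398 − 266·0.9985·0.4801 = 143.9387 − 127.5150 = 16.4237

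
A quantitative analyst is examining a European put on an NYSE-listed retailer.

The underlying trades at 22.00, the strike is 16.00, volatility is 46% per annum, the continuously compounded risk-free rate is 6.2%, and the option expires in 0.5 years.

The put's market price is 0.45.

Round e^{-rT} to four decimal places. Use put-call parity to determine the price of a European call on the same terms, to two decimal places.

6.94

e^(−rT) = e^(−0.062·0.5) = 0.9695
Put-call parity: C − P = S − K·e^(−rT) = 22 − 16·0.9695 = 22 − 15.5120 = 6.4880
C = P + (C − P) = 0.45 + (6.4880) = 6.9380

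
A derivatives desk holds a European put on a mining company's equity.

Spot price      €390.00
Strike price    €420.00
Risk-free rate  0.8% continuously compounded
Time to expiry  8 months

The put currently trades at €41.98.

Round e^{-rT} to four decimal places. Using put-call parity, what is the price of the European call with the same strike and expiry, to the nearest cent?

exp(−rT) = exp(−0.008·0.6667) = 0.9947
Put-call parity: C − P = S − K·e^(−rT) = 390 − 420·0.9947 = 390 − 417.7740 = -27.7740
C = P + (C − P) = 41.98 + (-27.7740) = 14.2060

€14.21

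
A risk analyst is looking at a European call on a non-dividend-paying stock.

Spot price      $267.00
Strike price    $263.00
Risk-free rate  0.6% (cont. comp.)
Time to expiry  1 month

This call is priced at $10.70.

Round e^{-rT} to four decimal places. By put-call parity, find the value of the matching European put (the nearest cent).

$6.57

e^(−rT) = e^(−0.006·0.08333) = 0.9995
Put-call parity: C − P = S − K·e^(−rT) = 267 − 263·0.9995 = 267 − 262.8685 = 4.1315
P = C − (C − P) = 10.70 − (4.1315) = 6.5685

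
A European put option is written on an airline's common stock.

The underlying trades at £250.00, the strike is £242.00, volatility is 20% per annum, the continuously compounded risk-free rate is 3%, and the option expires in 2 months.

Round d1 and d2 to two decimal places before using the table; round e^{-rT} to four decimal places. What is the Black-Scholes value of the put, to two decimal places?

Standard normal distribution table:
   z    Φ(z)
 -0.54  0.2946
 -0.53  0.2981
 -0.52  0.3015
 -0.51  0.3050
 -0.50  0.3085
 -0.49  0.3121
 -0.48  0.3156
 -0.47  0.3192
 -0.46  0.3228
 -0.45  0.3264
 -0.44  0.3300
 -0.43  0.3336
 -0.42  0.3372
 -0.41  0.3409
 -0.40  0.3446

£4.07

T = 0.1667;  σ√T = 0.0816
ln(S/K) + (r + σ²/2)T = ln(250/242) + (0.03 + 0.2²/2)·0.1667 = 0.0325 + 0.0083 = 0.0409
d₁ = 0.0409 / 0.0816 = 0.5004 → 0.50
d₂ = d₁ − σ√T = 0.5004 − 0.0816 = 0.4187 → 0.42
exp(−rT) = exp(−0.03·0.1667) = 0.9950
N(−d₂) = N(-0.42) = 0.3372;  N(−d₁) = N(-0.50) = 0.3085
P = 242·0.9950·0.3372 − 250·0.3085 = 81.1944 − 77.1250 = 4.0694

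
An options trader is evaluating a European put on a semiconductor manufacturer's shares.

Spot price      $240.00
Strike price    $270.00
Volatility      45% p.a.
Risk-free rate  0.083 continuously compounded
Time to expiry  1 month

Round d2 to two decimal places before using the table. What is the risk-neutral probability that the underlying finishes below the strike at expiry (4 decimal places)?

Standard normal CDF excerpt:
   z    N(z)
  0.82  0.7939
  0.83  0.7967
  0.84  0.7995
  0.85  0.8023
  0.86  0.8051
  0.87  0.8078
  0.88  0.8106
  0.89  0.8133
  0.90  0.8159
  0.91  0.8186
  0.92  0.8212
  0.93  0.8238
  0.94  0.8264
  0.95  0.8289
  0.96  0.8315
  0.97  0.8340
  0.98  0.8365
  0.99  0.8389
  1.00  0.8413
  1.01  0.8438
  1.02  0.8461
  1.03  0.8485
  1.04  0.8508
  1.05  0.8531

0.8212

T = 0.08333;  σ√T = 0.1299
d₁ = [ln(240/270) + (0.083 + 0.45²/2)·0.08333] / 0.1299 = [-0.1178 + 0.0154] / 0.1299 = -0.7885 which rounds to -0.79
d₂ = d₁ − σ√T = -0.7885 − 0.1299 = -0.9184 which rounds to -0.92
Pr(exercise) under Q = N(−d₂) = N(0.92) = 0.8212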